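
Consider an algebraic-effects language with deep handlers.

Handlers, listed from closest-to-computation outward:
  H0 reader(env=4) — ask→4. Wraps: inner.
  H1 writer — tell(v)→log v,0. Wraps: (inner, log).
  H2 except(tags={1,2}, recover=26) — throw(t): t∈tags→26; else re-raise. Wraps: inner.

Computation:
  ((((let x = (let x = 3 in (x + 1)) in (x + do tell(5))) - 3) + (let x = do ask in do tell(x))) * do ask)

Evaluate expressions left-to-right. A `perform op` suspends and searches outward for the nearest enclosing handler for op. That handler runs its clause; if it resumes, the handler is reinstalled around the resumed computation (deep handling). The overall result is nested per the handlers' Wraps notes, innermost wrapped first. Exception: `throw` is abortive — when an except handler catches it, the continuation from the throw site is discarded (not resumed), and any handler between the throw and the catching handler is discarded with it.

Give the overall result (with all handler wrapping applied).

Answer: (4, (5, 4))

Evaluation trace:
tell(5) @ H1 ⇒ log+=5
ask @ H0 ⇒ 4
tell(4) @ H1 ⇒ log+=4
ask @ H0 ⇒ 4
H0 returns 4
H1 returns (4, (5, 4))
H2 returns (4, (5, 4))
= (4, (5, 4))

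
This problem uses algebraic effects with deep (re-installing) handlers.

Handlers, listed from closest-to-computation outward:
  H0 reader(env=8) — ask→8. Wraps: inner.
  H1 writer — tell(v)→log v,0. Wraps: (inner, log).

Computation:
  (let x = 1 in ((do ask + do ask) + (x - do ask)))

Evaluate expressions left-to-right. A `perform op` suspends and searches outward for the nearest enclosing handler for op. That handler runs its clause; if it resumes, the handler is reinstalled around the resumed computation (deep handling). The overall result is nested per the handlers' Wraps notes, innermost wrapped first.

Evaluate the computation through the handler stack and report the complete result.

Working:
ask @ H0 ⇒ 8
ask @ H0 ⇒ 8
ask @ H0 ⇒ 8
H0 returns 9
H1 returns (9, ())
= (9, ())

Answer: (9, ())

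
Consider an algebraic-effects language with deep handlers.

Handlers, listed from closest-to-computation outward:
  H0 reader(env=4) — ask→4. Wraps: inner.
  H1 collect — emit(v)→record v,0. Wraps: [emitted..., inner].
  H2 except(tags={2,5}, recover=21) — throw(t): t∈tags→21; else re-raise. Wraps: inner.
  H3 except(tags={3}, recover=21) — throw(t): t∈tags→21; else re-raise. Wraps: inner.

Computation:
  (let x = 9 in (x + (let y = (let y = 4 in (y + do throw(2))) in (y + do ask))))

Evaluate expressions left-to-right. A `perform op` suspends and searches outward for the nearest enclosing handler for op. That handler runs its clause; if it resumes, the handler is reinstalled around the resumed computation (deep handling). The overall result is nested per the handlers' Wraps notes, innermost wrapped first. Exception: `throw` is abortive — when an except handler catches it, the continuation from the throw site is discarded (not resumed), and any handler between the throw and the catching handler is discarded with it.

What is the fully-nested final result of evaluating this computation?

Answer: 21

Working:
throw(2) @ H2 caught ⇒ 21
H3 returns 21
= 21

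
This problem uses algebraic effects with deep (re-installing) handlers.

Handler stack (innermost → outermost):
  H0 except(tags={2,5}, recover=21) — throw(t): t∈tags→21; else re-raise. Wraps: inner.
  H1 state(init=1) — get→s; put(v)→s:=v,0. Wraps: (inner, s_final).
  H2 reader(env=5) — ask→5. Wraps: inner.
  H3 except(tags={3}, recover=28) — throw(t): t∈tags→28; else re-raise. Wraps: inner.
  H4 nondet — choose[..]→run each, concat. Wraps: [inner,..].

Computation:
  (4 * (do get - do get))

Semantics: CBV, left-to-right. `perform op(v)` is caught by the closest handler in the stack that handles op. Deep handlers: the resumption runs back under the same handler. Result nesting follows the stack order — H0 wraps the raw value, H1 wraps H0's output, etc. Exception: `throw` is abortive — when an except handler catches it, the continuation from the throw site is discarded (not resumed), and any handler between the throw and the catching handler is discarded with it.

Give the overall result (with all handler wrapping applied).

Evaluation trace:
get @ H1 ⇒ 1
get @ H1 ⇒ 1
H0 returns 0
H1 returns (0, 1)
H2 returns (0, 1)
H3 returns (0, 1)
H4 returns [(0, 1)]
= [(0, 1)]

Answer: [(0, 1)]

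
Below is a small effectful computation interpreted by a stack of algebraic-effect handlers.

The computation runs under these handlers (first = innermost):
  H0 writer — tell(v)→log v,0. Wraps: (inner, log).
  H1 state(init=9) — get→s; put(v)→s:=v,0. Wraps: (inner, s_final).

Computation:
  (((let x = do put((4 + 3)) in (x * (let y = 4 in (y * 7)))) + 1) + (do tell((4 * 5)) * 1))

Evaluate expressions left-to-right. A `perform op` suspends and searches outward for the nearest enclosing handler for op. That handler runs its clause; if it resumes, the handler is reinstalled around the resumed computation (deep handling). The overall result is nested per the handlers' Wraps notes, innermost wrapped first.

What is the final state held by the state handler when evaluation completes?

Answer: 7

Step-by-step:
put(7) @ H1 ⇒ s:=7
tell(20) @ H0 ⇒ log+=20
H0 returns (1, (20))
H1 returns ((1, (20)), 7)
= ((1, (20)), 7)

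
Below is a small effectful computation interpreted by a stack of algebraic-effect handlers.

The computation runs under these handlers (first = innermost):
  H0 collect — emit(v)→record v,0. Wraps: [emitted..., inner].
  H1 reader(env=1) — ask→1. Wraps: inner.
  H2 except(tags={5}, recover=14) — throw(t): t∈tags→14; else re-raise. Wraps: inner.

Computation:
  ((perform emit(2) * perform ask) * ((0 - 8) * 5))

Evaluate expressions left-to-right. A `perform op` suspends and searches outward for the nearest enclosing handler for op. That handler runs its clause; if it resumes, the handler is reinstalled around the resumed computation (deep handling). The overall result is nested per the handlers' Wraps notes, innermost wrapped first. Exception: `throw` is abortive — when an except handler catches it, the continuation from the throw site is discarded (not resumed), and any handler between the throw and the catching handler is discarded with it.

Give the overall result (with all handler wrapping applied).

Evaluation trace:
emit(2) @ H0 ⇒ out+=2
ask @ H1 ⇒ 1
H0 returns [2, 0]
H1 returns [2, 0]
H2 returns [2, 0]
= [2, 0]

Answer: [2, 0]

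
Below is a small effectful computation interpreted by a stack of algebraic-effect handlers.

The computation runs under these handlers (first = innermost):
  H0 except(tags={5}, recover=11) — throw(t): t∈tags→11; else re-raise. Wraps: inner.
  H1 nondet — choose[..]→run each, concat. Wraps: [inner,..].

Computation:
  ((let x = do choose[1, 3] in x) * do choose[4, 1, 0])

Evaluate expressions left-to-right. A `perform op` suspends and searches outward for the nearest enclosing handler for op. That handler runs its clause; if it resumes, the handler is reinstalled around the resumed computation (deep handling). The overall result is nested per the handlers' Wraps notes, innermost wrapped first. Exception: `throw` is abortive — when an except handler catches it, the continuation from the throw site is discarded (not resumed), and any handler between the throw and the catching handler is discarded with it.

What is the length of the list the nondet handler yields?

Answer: 6

Step-by-step:
choose[1, 3] @ H1
  branch[0] choose=1:
    choose[4, 1, 0] @ H1
      branch[0] choose=4:
        H0 returns 4
        H1 returns [4]
      branch[1] choose=1:
        H0 returns 1
        H1 returns [1]
      branch[2] choose=0:
        H0 returns 0
        H1 returns [0]
  branch[1] choose=3:
    choose[4, 1, 0] @ H1
      branch[0] choose=4:
        H0 returns 12
        H1 returns [12]
      branch[1] choose=1:
        H0 returns 3
        H1 returns [3]
      branch[2] choose=0:
        H0 returns 0
        H1 returns [0]
= [4, 1, 0, 12, 3, 0]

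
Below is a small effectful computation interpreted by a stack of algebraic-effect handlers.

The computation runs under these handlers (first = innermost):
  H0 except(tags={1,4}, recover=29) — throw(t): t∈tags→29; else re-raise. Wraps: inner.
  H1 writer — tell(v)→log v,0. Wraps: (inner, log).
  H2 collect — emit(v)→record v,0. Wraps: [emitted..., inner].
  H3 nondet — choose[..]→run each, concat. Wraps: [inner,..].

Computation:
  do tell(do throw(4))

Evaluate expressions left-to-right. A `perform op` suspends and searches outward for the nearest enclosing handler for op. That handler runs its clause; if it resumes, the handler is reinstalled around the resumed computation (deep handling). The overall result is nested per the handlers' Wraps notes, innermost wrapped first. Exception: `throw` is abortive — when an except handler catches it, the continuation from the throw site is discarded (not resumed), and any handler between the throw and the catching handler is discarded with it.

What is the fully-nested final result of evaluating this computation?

Step-by-step:
throw(4) @ H0 caught ⇒ 29
H1 returns (29, ())
H2 returns [(29, ())]
H3 returns [[(29, ())]]
= [[(29, ())]]

Answer: [[(29, ())]]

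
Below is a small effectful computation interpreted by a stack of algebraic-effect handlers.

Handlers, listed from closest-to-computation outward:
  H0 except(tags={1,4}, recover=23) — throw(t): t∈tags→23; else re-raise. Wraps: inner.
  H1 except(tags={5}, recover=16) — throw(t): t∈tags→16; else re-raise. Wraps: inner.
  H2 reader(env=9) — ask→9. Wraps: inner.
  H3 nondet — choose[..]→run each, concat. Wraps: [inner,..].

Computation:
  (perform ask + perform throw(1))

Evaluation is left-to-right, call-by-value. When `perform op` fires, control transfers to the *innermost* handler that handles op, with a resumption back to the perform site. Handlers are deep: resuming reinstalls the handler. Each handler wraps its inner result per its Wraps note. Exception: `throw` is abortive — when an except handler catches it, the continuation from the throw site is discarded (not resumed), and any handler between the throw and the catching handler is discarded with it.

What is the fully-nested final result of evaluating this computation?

Answer: [23]

Step-by-step:
ask @ H2 ⇒ 9
throw(1) @ H0 caught ⇒ 23
H1 returns 23
H2 returns 23
H3 returns [23]
= [23]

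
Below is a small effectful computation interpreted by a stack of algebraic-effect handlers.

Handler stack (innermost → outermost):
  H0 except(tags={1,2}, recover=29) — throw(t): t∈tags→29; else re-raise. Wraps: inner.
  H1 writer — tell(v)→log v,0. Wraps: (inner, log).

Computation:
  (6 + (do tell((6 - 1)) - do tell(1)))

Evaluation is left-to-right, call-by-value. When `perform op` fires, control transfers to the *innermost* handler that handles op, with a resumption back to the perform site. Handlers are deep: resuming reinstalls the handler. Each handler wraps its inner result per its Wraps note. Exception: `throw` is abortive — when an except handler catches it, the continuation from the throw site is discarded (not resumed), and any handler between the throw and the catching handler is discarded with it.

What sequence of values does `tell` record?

Answer: (5, 1)

Evaluation trace:
tell(5) @ H1 ⇒ log+=5
tell(1) @ H1 ⇒ log+=1
H0 returns 6
H1 returns (6, (5, 1))
= (6, (5, 1))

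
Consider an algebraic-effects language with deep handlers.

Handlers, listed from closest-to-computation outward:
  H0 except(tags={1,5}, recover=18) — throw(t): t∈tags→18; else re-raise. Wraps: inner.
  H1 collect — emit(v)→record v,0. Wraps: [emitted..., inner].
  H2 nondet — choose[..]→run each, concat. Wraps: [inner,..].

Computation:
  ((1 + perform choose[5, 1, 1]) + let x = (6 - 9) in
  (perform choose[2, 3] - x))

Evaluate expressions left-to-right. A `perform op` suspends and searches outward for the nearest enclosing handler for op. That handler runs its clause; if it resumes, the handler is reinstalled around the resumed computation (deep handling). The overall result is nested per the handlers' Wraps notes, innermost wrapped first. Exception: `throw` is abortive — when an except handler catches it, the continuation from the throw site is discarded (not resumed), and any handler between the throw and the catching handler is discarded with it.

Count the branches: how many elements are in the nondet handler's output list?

Answer: 6

Working:
choose[5, 1, 1] @ H2
  branch[0] choose=5:
    choose[2, 3] @ H2
      branch[0] choose=2:
        H0 returns 11
        H1 returns [11]
        H2 returns [[11]]
      branch[1] choose=3:
        H0 returns 12
        H1 returns [12]
        H2 returns [[12]]
  branch[1] choose=1:
    choose[2, 3] @ H2
      branch[0] choose=2:
        H0 returns 7
        H1 returns [7]
        H2 returns [[7]]
      branch[1] choose=3:
        H0 returns 8
        H1 returns [8]
        H2 returns [[8]]
  branch[2] choose=1:
    choose[2, 3] @ H2
      branch[0] choose=2:
        H0 returns 7
        H1 returns [7]
        H2 returns [[7]]
      branch[1] choose=3:
        H0 returns 8
        H1 returns [8]
        H2 returns [[8]]
= [[11], [12], [7], [8], [7], [8]]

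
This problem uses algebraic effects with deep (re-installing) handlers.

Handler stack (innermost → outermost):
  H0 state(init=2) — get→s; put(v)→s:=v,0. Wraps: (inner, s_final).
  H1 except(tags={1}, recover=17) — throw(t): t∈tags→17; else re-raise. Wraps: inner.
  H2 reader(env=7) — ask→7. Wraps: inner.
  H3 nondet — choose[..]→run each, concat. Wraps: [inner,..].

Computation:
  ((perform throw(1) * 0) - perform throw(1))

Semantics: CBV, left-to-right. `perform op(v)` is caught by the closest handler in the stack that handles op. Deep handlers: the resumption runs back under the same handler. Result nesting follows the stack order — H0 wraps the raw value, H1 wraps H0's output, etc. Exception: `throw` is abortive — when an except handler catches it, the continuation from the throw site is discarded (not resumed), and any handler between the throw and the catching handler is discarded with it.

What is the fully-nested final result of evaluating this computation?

Step-by-step:
throw(1) @ H1 caught ⇒ 17
H2 returns 17
H3 returns [17]
= [17]

Answer: [17]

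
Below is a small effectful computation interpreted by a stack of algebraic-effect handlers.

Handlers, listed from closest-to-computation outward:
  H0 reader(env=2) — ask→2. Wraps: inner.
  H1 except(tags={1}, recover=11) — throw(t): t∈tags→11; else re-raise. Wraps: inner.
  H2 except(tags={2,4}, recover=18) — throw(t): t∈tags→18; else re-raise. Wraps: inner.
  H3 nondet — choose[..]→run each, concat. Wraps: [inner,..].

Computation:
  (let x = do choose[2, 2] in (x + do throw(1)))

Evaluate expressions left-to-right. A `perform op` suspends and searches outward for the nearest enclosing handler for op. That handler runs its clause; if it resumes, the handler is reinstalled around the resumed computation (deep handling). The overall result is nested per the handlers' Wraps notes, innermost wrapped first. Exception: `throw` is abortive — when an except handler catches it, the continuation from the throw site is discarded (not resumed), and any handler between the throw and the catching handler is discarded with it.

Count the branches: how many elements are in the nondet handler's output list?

Answer: 2

Working:
choose[2, 2] @ H3
  branch[0] choose=2:
    throw(1) @ H1 caught ⇒ 11
    H2 returns 11
    H3 returns [11]
  branch[1] choose=2:
    throw(1) @ H1 caught ⇒ 11
    H2 returns 11
    H3 returns [11]
= [11, 11]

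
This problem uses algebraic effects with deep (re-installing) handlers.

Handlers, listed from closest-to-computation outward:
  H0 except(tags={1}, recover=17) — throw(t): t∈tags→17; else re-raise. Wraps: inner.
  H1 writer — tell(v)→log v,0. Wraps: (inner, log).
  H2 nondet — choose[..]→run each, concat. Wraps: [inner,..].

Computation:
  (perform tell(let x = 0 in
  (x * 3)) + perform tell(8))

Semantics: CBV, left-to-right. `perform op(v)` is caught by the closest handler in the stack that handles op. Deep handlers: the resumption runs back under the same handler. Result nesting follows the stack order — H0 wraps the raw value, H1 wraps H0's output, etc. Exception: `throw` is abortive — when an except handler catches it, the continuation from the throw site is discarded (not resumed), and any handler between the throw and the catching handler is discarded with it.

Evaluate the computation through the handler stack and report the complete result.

Answer: [(0, (0, 8))]

Evaluation trace:
tell(0) @ H1 ⇒ log+=0
tell(8) @ H1 ⇒ log+=8
H0 returns 0
H1 returns (0, (0, 8))
H2 returns [(0, (0, 8))]
= [(0, (0, 8))]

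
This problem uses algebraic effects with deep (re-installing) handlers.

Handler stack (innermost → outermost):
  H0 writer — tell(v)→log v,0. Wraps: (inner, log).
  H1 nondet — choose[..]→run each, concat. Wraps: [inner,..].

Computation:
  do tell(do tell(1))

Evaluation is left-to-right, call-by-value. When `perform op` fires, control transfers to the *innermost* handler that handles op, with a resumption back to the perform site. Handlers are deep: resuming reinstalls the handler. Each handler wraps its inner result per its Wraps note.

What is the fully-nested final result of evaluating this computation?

Step-by-step:
tell(1) @ H0 ⇒ log+=1
tell(0) @ H0 ⇒ log+=0
H0 returns (0, (1, 0))
H1 returns [(0, (1, 0))]
= [(0, (1, 0))]

Answer: [(0, (1, 0))]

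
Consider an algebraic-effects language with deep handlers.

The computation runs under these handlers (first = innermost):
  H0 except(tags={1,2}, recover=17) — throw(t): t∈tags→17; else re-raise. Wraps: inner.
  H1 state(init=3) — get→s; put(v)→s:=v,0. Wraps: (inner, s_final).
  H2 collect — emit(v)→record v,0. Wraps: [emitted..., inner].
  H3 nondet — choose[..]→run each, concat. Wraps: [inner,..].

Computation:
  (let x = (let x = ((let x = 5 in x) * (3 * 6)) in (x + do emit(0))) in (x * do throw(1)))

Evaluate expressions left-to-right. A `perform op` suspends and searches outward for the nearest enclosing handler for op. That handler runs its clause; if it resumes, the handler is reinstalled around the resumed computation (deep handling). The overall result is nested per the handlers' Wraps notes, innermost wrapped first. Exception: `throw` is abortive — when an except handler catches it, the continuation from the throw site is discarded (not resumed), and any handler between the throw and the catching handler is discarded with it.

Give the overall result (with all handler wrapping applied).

Step-by-step:
emit(0) @ H2 ⇒ out+=0
throw(1) @ H0 caught ⇒ 17
H1 returns (17, 3)
H2 returns [0, (17, 3)]
H3 returns [[0, (17, 3)]]
= [[0, (17, 3)]]

Answer: [[0, (17, 3)]]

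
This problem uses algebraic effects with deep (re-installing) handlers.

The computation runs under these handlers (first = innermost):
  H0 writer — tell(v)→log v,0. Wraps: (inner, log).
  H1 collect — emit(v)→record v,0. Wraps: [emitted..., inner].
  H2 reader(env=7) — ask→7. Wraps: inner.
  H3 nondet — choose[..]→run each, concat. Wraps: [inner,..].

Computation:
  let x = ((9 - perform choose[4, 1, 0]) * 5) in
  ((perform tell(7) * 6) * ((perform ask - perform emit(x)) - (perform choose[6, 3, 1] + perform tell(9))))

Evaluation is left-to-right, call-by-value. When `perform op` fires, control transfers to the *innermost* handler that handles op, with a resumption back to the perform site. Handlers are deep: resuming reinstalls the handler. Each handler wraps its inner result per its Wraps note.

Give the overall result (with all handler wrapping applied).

Working:
choose[4, 1, 0] @ H3
  branch[0] choose=4:
    tell(7) @ H0 ⇒ log+=7
    ask @ H2 ⇒ 7
    emit(25) @ H1 ⇒ out+=25
    choose[6, 3, 1] @ H3
      branch[0] choose=6:
        tell(9) @ H0 ⇒ log+=9
        H0 returns (0, (7, 9))
        H1 returns [25, (0, (7, 9))]
        H2 returns [25, (0, (7, 9))]
        H3 returns [[25, (0, (7, 9))]]
      branch[1] choose=3:
        tell(9) @ H0 ⇒ log+=9
        H0 returns (0, (7, 9))
        H1 returns [25, (0, (7, 9))]
        H2 returns [25, (0, (7, 9))]
        H3 returns [[25, (0, (7, 9))]]
      branch[2] choose=1:
        tell(9) @ H0 ⇒ log+=9
        H0 returns (0, (7, 9))
        H1 returns [25, (0, (7, 9))]
        H2 returns [25, (0, (7, 9))]
        H3 returns [[25, (0, (7, 9))]]
  branch[1] choose=1:
    tell(7) @ H0 ⇒ log+=7
    ask @ H2 ⇒ 7
    emit(40) @ H1 ⇒ out+=40
    choose[6, 3, 1] @ H3
      branch[0] choose=6:
        tell(9) @ H0 ⇒ log+=9
        H0 returns (0, (7, 9))
        H1 returns [40, (0, (7, 9))]
        H2 returns [40, (0, (7, 9))]
        H3 returns [[40, (0, (7, 9))]]
      branch[1] choose=3:
        tell(9) @ H0 ⇒ log+=9
        H0 returns (0, (7, 9))
        H1 returns [40, (0, (7, 9))]
        H2 returns [40, (0, (7, 9))]
        H3 returns [[40, (0, (7, 9))]]
      branch[2] choose=1:
        tell(9) @ H0 ⇒ log+=9
        H0 returns (0, (7, 9))
        H1 returns [40, (0, (7, 9))]
        H2 returns [40, (0, (7, 9))]
        H3 returns [[40, (0, (7, 9))]]
  branch[2] choose=0:
    tell(7) @ H0 ⇒ log+=7
    ask @ H2 ⇒ 7
    emit(45) @ H1 ⇒ out+=45
    choose[6, 3, 1] @ H3
      branch[0] choose=6:
        tell(9) @ H0 ⇒ log+=9
        H0 returns (0, (7, 9))
        H1 returns [45, (0, (7, 9))]
        H2 returns [45, (0, (7, 9))]
        H3 returns [[45, (0, (7, 9))]]
      branch[1] choose=3:
        tell(9) @ H0 ⇒ log+=9
        H0 returns (0, (7, 9))
        H1 returns [45, (0, (7, 9))]
        H2 returns [45, (0, (7, 9))]
        H3 returns [[45, (0, (7, 9))]]
      branch[2] choose=1:
        tell(9) @ H0 ⇒ log+=9
        H0 returns (0, (7, 9))
        H1 returns [45, (0, (7, 9))]
        H2 returns [45, (0, (7, 9))]
        H3 returns [[45, (0, (7, 9))]]
= [[25, (0, (7, 9))], [25, (0, (7, 9))], [25, (0, (7, 9))], [40, (0, (7, 9))], [40, (0, (7, 9))], [40, (0, (7, 9))], [45, (0, (7, 9))], [45, (0, (7, 9))], [45, (0, (7, 9))]]

Answer: [[25, (0, (7, 9))], [25, (0, (7, 9))], [25, (0, (7, 9))], [40, (0, (7, 9))], [40, (0, (7, 9))], [40, (0, (7, 9))], [45, (0, (7, 9))], [45, (0, (7, 9))], [45, (0, (7, 9))]]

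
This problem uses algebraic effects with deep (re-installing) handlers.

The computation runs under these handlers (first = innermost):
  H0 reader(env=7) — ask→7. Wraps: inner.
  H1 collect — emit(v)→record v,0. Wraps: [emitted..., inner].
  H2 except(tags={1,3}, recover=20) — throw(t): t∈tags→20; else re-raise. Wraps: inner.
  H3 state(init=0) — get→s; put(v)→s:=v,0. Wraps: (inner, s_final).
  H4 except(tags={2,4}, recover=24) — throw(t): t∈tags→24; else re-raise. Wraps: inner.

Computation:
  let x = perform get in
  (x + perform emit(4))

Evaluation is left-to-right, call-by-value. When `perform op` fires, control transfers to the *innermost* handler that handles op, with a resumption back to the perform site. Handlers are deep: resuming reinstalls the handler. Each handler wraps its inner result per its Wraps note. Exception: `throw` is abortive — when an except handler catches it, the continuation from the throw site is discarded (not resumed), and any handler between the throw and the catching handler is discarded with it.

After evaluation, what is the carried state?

Step-by-step:
get @ H3 ⇒ 0
emit(4) @ H1 ⇒ out+=4
H0 returns 0
H1 returns [4, 0]
H2 returns [4, 0]
H3 returns ([4, 0], 0)
H4 returns ([4, 0], 0)
= ([4, 0], 0)

Answer: 0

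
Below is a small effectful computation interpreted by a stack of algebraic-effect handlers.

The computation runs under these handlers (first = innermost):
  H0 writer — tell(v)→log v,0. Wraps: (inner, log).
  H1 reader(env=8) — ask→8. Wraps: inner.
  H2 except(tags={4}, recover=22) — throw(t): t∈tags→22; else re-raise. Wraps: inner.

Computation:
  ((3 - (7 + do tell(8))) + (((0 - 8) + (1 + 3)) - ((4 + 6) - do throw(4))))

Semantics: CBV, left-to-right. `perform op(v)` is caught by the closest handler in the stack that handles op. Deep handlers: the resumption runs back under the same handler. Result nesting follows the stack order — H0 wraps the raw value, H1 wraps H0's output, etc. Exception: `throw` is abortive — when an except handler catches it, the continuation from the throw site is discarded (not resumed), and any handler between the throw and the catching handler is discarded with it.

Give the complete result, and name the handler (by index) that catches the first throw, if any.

Step-by-step:
tell(8) @ H0 ⇒ log+=8
throw(4) @ H2 caught ⇒ 22
= 22

Answer: 22 ; first throw caught by: H2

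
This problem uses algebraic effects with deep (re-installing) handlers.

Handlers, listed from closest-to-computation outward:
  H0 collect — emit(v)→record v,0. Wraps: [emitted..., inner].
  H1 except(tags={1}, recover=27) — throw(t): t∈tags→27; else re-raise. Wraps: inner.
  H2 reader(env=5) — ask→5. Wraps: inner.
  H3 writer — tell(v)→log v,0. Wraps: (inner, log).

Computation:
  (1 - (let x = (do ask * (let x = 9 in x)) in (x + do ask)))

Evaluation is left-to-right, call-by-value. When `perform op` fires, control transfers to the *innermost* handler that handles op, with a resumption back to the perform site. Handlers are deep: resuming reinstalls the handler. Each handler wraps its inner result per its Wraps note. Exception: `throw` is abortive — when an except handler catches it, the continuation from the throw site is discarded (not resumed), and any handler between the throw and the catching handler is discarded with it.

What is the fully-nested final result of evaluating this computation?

Answer: ([-49], ())

Step-by-step:
ask @ H2 ⇒ 5
ask @ H2 ⇒ 5
H0 returns [-49]
H1 returns [-49]
H2 returns [-49]
H3 returns ([-49], ())
= ([-49], ())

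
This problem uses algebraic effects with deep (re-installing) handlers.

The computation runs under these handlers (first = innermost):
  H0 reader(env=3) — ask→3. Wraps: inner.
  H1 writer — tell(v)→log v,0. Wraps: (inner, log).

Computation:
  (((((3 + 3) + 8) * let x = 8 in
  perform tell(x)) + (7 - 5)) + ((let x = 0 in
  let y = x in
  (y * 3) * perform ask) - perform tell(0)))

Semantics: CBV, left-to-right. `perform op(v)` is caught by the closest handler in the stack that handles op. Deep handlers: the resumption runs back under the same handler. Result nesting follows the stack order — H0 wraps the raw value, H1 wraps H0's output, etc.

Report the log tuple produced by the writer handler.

Answer: (8, 0)

Step-by-step:
tell(8) @ H1 ⇒ log+=8
ask @ H0 ⇒ 3
tell(0) @ H1 ⇒ log+=0
H0 returns 2
H1 returns (2, (8, 0))
= (2, (8, 0))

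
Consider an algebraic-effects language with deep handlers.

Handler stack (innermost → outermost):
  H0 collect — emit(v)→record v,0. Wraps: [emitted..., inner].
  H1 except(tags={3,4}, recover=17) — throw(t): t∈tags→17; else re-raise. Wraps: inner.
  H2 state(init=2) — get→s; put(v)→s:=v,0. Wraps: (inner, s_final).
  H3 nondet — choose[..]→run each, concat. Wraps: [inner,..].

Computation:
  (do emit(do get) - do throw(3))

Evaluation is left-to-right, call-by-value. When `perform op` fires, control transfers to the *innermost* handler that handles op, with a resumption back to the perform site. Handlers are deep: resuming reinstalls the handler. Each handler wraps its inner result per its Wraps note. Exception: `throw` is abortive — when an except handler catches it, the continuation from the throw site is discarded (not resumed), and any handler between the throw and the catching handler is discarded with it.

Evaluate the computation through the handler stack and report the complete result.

Step-by-step:
get @ H2 ⇒ 2
emit(2) @ H0 ⇒ out+=2
throw(3) @ H1 caught ⇒ 17
H2 returns (17, 2)
H3 returns [(17, 2)]
= [(17, 2)]

Answer: [(17, 2)]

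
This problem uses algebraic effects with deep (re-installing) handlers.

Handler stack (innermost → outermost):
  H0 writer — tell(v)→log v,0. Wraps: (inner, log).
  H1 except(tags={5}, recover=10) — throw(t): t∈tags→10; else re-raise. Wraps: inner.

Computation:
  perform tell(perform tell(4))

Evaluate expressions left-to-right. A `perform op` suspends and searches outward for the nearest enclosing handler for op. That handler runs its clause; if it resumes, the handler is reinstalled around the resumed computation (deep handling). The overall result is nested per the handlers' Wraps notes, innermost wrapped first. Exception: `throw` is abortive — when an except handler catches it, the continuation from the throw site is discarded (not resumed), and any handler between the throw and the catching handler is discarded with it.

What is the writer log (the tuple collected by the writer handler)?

Evaluation trace:
tell(4) @ H0 ⇒ log+=4
tell(0) @ H0 ⇒ log+=0
H0 returns (0, (4, 0))
H1 returns (0, (4, 0))
= (0, (4, 0))

Answer: (4, 0)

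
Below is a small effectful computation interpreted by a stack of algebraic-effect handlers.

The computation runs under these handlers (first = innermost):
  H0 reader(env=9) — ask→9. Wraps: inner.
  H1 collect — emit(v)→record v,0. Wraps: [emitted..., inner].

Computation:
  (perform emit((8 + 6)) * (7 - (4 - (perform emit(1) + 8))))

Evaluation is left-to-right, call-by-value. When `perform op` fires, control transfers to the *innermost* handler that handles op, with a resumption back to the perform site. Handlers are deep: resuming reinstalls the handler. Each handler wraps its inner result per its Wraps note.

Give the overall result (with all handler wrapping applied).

Step-by-step:
emit(14) @ H1 ⇒ out+=14
emit(1) @ H1 ⇒ out+=1
H0 returns 0
H1 returns [14, 1, 0]
= [14, 1, 0]

Answer: [14, 1, 0]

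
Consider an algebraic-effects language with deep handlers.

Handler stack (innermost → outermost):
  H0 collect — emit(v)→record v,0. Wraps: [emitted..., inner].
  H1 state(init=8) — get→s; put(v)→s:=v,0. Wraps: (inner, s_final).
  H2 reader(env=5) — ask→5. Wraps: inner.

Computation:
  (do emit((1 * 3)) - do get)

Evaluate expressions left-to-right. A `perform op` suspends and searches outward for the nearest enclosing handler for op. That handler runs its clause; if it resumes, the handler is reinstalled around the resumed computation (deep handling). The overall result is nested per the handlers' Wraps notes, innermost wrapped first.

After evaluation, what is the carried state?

Working:
emit(3) @ H0 ⇒ out+=3
get @ H1 ⇒ 8
H0 returns [3, -8]
H1 returns ([3, -8], 8)
H2 returns ([3, -8], 8)
= ([3, -8], 8)

Answer: 8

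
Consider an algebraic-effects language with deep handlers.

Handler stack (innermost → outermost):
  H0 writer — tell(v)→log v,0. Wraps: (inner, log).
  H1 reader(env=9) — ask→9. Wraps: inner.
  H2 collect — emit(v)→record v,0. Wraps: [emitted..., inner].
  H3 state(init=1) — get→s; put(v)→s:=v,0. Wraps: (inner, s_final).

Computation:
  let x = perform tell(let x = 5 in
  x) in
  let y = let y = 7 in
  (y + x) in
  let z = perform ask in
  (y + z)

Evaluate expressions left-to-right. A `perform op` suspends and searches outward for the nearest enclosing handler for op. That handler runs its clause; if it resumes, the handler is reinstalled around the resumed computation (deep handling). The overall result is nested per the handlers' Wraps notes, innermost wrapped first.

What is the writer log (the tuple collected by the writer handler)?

Answer: (5)

Working:
tell(5) @ H0 ⇒ log+=5
ask @ H1 ⇒ 9
H0 returns (16, (5))
H1 returns (16, (5))
H2 returns [(16, (5))]
H3 returns ([(16, (5))], 1)
= ([(16, (5))], 1)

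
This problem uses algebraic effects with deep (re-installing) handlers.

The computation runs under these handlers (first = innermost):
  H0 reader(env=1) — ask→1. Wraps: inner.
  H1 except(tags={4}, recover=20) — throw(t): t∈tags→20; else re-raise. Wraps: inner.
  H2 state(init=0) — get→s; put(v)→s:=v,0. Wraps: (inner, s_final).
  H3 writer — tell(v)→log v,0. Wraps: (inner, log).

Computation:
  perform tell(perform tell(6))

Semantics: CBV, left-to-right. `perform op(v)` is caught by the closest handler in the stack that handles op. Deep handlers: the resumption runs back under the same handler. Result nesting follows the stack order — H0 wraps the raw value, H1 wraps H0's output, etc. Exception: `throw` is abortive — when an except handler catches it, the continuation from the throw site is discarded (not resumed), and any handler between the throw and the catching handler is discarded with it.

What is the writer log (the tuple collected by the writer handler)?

Answer: (6, 0)

Evaluation trace:
tell(6) @ H3 ⇒ log+=6
tell(0) @ H3 ⇒ log+=0
H0 returns 0
H1 returns 0
H2 returns (0, 0)
H3 returns ((0, 0), (6, 0))
= ((0, 0), (6, 0))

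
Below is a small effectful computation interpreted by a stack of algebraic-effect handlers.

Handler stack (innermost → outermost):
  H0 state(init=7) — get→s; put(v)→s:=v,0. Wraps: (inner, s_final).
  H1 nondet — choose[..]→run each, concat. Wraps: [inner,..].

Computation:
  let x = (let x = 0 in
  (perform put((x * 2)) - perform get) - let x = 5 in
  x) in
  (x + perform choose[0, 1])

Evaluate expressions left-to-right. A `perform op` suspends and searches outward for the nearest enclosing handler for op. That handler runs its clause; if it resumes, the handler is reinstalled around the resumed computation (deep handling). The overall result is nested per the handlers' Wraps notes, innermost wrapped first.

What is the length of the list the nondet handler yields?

Answer: 2

Working:
put(0) @ H0 ⇒ s:=0
get @ H0 ⇒ 0
choose[0, 1] @ H1
  branch[0] choose=0:
    H0 returns (-5, 0)
    H1 returns [(-5, 0)]
  branch[1] choose=1:
    H0 returns (-4, 0)
    H1 returns [(-4, 0)]
= [(-5, 0), (-4, 0)]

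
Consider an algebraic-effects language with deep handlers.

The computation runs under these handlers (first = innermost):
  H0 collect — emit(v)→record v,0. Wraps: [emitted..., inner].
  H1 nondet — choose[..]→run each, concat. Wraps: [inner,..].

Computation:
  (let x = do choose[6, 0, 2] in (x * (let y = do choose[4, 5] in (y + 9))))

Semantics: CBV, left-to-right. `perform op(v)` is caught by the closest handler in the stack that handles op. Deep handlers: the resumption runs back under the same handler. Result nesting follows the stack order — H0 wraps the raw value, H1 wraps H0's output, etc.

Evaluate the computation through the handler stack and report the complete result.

Step-by-step:
choose[6, 0, 2] @ H1
  branch[0] choose=6:
    choose[4, 5] @ H1
      branch[0] choose=4:
        H0 returns [78]
        H1 returns [[78]]
      branch[1] choose=5:
        H0 returns [84]
        H1 returns [[84]]
  branch[1] choose=0:
    choose[4, 5] @ H1
      branch[0] choose=4:
        H0 returns [0]
        H1 returns [[0]]
      branch[1] choose=5:
        H0 returns [0]
        H1 returns [[0]]
  branch[2] choose=2:
    choose[4, 5] @ H1
      branch[0] choose=4:
        H0 returns [26]
        H1 returns [[26]]
      branch[1] choose=5:
        H0 returns [28]
        H1 returns [[28]]
= [[78], [84], [0], [0], [26], [28]]

Answer: [[78], [84], [0], [0], [26], [28]]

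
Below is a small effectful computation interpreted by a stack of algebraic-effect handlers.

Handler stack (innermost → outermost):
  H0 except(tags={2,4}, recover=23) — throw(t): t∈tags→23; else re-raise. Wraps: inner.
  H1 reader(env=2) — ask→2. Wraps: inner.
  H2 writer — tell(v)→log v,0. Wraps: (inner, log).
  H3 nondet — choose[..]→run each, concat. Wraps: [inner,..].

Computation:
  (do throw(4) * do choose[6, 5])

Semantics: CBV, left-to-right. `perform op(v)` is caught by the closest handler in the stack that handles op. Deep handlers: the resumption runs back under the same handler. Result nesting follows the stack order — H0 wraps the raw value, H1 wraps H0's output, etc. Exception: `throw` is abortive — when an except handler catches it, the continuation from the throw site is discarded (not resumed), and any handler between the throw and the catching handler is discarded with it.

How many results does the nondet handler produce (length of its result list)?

Answer: 1

Working:
throw(4) @ H0 caught ⇒ 23
H1 returns 23
H2 returns (23, ())
H3 returns [(23, ())]
= [(23, ())]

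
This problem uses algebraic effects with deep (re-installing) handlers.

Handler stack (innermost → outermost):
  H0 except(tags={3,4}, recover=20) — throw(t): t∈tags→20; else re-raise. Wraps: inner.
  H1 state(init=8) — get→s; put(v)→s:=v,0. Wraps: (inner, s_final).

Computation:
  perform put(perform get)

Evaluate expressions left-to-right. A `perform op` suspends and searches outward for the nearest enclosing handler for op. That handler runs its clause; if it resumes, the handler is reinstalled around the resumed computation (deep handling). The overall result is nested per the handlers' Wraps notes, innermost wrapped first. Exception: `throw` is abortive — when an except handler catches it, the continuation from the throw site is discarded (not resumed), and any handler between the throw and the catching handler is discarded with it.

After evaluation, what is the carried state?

Step-by-step:
get @ H1 ⇒ 8
put(8) @ H1 ⇒ s:=8
H0 returns 0
H1 returns (0, 8)
= (0, 8)

Answer: 8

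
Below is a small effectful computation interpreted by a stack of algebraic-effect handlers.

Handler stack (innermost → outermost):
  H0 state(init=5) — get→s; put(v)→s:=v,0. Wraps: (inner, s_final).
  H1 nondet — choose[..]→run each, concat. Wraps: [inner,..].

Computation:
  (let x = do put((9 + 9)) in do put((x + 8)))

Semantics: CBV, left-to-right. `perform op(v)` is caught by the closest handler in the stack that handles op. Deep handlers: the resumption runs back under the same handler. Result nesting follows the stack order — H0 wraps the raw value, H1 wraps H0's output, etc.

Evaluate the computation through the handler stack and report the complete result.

Answer: [(0, 8)]

Evaluation trace:
put(18) @ H0 ⇒ s:=18
put(8) @ H0 ⇒ s:=8
H0 returns (0, 8)
H1 returns [(0, 8)]
= [(0, 8)]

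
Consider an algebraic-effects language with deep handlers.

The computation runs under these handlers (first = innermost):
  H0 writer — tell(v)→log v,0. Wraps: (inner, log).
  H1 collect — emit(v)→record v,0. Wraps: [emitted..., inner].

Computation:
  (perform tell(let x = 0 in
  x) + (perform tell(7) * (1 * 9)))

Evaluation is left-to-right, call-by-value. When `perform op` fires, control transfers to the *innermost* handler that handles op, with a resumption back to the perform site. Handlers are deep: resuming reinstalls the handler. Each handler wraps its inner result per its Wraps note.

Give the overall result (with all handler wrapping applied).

Answer: [(0, (0, 7))]

Evaluation trace:
tell(0) @ H0 ⇒ log+=0
tell(7) @ H0 ⇒ log+=7
H0 returns (0, (0, 7))
H1 returns [(0, (0, 7))]
= [(0, (0, 7))]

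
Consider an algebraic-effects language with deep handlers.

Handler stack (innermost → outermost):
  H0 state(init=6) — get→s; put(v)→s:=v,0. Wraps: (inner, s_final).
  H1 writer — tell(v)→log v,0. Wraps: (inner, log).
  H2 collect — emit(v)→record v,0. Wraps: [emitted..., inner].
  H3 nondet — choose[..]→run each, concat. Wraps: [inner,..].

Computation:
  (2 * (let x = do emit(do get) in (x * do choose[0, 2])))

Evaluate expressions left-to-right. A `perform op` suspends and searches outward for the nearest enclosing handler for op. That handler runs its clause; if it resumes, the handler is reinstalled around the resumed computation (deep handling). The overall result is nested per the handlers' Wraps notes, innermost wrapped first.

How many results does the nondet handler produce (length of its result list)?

Answer: 2

Working:
get @ H0 ⇒ 6
emit(6) @ H2 ⇒ out+=6
choose[0, 2] @ H3
  branch[0] choose=0:
    H0 returns (0, 6)
    H1 returns ((0, 6), ())
    H2 returns [6, ((0, 6), ())]
    H3 returns [[6, ((0, 6), ())]]
  branch[1] choose=2:
    H0 returns (0, 6)
    H1 returns ((0, 6), ())
    H2 returns [6, ((0, 6), ())]
    H3 returns [[6, ((0, 6), ())]]
= [[6, ((0, 6), ())], [6, ((0, 6), ())]]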